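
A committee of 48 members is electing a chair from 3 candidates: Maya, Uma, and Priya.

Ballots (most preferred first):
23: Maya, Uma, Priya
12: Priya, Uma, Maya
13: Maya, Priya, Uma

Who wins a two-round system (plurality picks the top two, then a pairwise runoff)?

Maya

Round 1 first-place votes: Maya 36, Uma 0, Priya 12. Maya and Priya advance.
Runoff: Maya is ranked above Priya on 36 ballots, Priya above Maya on 12.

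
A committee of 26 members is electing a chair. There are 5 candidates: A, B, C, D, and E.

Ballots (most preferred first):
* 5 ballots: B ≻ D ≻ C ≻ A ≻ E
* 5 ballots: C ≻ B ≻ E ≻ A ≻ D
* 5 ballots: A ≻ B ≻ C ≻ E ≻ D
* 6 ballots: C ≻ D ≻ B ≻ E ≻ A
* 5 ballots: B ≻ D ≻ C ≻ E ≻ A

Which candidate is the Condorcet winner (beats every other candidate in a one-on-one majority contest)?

B vs A: 21–5
B vs C: 15–11
B vs D: 20–6
B vs E: 26–0
B beats every other candidate.

B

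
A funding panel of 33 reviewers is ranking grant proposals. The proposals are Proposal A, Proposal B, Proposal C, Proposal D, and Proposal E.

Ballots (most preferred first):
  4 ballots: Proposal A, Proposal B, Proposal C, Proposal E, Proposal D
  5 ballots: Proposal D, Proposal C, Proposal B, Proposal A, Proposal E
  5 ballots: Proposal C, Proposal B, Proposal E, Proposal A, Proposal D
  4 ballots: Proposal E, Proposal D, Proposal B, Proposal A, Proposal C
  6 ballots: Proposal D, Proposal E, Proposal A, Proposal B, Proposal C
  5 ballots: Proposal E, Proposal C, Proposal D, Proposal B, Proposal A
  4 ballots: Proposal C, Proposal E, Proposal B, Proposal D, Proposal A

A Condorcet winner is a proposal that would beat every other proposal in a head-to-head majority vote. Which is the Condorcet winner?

Proposal C vs Proposal A: 19–14
Proposal C vs Proposal B: 19–14
Proposal C vs Proposal D: 18–15
Proposal C vs Proposal E: 18–15
Proposal C beats every other proposal.

Proposal C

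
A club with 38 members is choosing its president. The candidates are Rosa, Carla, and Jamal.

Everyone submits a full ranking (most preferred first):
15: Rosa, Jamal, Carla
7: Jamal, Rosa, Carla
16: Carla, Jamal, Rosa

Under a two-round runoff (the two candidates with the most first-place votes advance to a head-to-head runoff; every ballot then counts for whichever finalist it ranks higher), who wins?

Rosa

Round 1 first-place votes: Rosa 15, Carla 16, Jamal 7. Carla and Rosa advance.
Runoff: Carla is ranked above Rosa on 16 ballots, Rosa above Carla on 22.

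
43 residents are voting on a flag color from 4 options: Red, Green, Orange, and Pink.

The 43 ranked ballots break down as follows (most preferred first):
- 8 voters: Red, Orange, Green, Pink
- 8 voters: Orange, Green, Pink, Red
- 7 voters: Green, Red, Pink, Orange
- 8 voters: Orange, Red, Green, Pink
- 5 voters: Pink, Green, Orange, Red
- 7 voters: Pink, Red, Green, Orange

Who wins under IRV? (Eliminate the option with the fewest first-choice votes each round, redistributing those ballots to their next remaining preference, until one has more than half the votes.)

Red

Round 1: Red 8, Green 7, Orange 16, Pink 12. Green eliminated.
Round 2: Red 15, Orange 16, Pink 12. Pink eliminated.
Round 3: Red 22, Orange 21. Red has a majority (≥22).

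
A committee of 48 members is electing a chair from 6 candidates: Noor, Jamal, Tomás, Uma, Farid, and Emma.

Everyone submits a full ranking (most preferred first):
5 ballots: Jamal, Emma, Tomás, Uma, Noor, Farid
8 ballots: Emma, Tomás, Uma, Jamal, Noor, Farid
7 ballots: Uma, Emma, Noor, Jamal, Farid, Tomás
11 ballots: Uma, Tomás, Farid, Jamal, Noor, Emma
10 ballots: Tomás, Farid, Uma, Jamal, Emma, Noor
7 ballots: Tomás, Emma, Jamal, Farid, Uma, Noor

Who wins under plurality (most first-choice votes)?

Uma

First-place votes: Noor 0, Jamal 5, Tomás 17, Uma 18, Farid 0, Emma 8.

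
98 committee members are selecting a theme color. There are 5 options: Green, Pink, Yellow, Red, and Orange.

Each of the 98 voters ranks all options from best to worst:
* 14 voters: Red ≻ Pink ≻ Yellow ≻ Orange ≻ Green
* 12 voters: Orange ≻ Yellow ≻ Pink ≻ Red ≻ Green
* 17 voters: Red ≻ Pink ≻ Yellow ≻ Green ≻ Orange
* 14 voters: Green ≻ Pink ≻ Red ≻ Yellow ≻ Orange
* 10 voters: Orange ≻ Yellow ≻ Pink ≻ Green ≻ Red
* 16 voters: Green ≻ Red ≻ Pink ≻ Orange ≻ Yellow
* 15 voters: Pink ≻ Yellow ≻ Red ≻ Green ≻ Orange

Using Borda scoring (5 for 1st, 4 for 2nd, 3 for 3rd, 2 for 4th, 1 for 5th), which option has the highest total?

Green: 14×1 + 12×1 + 17×2 + 14×5 + 10×2 + 16×5 + 15×2 = 260
Pink: 14×4 + 12×3 + 17×4 + 14×4 + 10×3 + 16×3 + 15×5 = 369
Yellow: 14×3 + 12×4 + 17×3 + 14×2 + 10×4 + 16×1 + 15×4 = 285
Red: 14×5 + 12×2 + 17×5 + 14×3 + 10×1 + 16×4 + 15×3 = 340
Orange: 14×2 + 12×5 + 17×1 + 14×1 + 10×5 + 16×2 + 15×1 = 216

Pink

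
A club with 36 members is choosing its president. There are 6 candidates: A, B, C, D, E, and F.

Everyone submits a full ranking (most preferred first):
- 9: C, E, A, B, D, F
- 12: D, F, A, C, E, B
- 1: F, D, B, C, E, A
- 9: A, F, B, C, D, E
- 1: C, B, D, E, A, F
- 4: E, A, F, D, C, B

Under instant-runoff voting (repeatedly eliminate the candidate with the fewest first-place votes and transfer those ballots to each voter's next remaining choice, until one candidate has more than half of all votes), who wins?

Round 1: A 9, B 0, C 10, D 12, E 4, F 1. B eliminated.
Round 2: A 9, C 10, D 12, E 4, F 1. F eliminated.
Round 3: A 9, C 10, D 13, E 4. E eliminated.
Round 4: A 13, C 10, D 13. C eliminated.
Round 5: A 22, D 14. A has a majority (≥19).

A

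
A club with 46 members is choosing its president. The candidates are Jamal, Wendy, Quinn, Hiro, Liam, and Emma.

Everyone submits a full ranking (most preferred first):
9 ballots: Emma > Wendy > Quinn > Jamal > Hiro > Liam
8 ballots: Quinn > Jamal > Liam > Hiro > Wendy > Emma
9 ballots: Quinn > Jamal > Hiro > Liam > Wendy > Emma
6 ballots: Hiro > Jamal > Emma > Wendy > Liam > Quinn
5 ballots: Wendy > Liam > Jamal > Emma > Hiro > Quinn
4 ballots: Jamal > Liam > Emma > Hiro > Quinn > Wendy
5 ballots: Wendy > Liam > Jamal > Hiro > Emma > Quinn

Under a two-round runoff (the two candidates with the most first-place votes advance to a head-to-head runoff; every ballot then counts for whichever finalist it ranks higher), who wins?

Wendy

Round 1 first-place votes: Jamal 4, Wendy 10, Quinn 17, Hiro 6, Liam 0, Emma 9. Quinn and Wendy advance.
Runoff: Quinn is ranked above Wendy on 21 ballots, Wendy above Quinn on 25.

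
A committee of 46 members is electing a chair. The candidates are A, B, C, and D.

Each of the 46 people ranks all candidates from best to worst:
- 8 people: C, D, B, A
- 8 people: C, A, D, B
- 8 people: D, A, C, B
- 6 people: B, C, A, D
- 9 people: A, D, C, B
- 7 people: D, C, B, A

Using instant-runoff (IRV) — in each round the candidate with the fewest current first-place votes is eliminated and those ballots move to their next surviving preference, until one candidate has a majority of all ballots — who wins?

Round 1: A 9, B 6, C 16, D 15. B eliminated.
Round 2: A 9, C 22, D 15. A eliminated.
Round 3: C 22, D 24. D has a majority (≥24).

D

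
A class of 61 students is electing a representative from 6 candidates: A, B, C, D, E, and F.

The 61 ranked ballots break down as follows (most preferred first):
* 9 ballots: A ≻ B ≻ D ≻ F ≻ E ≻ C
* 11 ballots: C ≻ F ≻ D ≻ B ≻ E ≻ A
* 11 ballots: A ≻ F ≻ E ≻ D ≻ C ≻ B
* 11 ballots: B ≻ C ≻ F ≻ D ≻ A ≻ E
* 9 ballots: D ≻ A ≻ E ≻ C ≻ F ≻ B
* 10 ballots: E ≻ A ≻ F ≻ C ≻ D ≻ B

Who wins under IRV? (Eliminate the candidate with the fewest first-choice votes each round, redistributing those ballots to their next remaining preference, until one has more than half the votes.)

A

Round 1: A 20, B 11, C 11, D 9, E 10, F 0. F eliminated.
Round 2: A 20, B 11, C 11, D 9, E 10. D eliminated.
Round 3: A 29, B 11, C 11, E 10. E eliminated.
Round 4: A 39, B 11, C 11. A has a majority (≥31).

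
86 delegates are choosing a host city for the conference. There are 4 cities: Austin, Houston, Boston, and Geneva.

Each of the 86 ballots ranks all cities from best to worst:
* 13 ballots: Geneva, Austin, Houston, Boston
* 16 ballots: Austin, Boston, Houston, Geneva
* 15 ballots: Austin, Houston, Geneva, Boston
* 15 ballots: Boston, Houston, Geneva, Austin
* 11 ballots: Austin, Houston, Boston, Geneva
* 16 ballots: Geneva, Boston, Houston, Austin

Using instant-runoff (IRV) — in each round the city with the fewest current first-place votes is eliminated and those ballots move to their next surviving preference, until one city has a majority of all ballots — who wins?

Round 1: Austin 42, Houston 0, Boston 15, Geneva 29. Houston eliminated.
Round 2: Austin 42, Boston 15, Geneva 29. Boston eliminated.
Round 3: Austin 42, Geneva 44. Geneva has a majority (≥44).

Geneva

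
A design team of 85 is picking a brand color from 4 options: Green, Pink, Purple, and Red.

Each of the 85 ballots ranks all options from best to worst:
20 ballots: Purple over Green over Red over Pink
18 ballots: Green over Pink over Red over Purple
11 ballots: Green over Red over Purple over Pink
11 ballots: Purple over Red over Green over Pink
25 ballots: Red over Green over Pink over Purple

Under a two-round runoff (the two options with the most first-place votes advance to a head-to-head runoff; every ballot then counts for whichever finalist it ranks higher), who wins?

Round 1 first-place votes: Green 29, Pink 0, Purple 31, Red 25. Purple and Green advance.
Runoff: Purple is ranked above Green on 31 ballots, Green above Purple on 54.

Green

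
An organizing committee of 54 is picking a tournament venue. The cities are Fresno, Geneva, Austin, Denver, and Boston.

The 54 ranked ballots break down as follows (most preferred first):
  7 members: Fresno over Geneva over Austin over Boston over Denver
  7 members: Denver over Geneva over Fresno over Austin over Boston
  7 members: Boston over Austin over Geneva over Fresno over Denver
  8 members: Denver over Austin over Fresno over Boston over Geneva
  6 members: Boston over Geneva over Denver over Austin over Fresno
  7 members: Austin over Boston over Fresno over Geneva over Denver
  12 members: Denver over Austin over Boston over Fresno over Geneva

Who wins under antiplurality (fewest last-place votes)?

Last-place votes: Fresno 6, Geneva 20, Austin 0, Denver 21, Boston 7.

Austin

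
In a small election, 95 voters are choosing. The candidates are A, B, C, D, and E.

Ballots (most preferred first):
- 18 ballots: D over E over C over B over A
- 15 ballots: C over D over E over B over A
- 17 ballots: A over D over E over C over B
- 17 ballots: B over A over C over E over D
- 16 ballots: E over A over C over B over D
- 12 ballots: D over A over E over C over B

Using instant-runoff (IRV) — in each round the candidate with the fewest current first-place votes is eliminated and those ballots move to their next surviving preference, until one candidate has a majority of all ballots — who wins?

A

Round 1: A 17, B 17, C 15, D 30, E 16. C eliminated.
Round 2: A 17, B 17, D 45, E 16. E eliminated.
Round 3: A 33, B 17, D 45. B eliminated.
Round 4: A 50, D 45. A has a majority (≥48).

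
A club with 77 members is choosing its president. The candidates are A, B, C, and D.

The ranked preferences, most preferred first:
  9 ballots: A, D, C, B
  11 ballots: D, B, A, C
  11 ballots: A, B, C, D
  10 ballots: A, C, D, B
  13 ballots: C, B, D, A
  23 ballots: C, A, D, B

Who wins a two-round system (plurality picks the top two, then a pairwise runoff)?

A

Round 1 first-place votes: A 30, B 0, C 36, D 11. C and A advance.
Runoff: C is ranked above A on 36 ballots, A above C on 41.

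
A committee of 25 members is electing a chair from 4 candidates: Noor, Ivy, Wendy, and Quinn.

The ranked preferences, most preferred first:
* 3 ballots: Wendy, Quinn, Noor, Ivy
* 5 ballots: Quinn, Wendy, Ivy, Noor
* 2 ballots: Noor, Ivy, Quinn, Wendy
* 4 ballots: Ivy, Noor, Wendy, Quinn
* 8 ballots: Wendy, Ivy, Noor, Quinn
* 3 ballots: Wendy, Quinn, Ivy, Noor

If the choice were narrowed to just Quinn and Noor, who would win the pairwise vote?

Noor

Quinn is ranked above Noor on 11 ballots; Noor above Quinn on 14.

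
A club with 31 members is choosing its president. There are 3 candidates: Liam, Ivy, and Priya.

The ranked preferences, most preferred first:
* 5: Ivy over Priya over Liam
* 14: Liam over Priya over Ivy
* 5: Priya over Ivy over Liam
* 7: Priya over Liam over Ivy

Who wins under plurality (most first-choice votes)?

Liam

First-place votes: Liam 14, Ivy 5, Priya 12.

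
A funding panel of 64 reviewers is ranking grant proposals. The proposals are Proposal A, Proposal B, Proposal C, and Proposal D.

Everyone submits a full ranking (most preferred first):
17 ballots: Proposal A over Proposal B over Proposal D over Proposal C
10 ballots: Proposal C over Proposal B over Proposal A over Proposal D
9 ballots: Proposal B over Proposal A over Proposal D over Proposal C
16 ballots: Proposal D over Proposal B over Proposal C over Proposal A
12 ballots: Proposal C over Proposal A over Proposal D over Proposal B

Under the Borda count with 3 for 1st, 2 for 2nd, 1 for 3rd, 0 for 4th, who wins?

Proposal B

Proposal A: 17×3 + 10×1 + 9×2 + 16×0 + 12×2 = 103
Proposal B: 17×2 + 10×2 + 9×3 + 16×2 + 12×0 = 113
Proposal C: 17×0 + 10×3 + 9×0 + 16×1 + 12×3 = 82
Proposal D: 17×1 + 10×0 + 9×1 + 16×3 + 12×1 = 86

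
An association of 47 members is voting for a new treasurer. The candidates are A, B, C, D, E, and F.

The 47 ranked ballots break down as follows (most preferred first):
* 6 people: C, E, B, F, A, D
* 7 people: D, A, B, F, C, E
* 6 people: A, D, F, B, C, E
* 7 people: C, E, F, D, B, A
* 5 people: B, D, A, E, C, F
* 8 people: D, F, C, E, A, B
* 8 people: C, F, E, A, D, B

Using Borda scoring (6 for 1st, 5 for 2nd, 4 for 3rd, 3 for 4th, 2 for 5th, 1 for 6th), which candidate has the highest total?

A: 6×2 + 7×5 + 6×6 + 7×1 + 5×4 + 8×2 + 8×3 = 150
B: 6×4 + 7×4 + 6×3 + 7×2 + 5×6 + 8×1 + 8×1 = 130
C: 6×6 + 7×2 + 6×2 + 7×6 + 5×2 + 8×4 + 8×6 = 194
D: 6×1 + 7×6 + 6×5 + 7×3 + 5×5 + 8×6 + 8×2 = 188
E: 6×5 + 7×1 + 6×1 + 7×5 + 5×3 + 8×3 + 8×4 = 149
F: 6×3 + 7×3 + 6×4 + 7×4 + 5×1 + 8×5 + 8×5 = 176

C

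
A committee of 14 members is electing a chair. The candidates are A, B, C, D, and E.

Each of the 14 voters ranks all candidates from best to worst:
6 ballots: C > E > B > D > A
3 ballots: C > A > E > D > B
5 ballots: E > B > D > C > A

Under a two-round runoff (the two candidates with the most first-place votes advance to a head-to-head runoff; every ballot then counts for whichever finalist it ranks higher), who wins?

C

Round 1 first-place votes: A 0, B 0, C 9, D 0, E 5. C and E advance.
Runoff: C is ranked above E on 9 ballots, E above C on 5.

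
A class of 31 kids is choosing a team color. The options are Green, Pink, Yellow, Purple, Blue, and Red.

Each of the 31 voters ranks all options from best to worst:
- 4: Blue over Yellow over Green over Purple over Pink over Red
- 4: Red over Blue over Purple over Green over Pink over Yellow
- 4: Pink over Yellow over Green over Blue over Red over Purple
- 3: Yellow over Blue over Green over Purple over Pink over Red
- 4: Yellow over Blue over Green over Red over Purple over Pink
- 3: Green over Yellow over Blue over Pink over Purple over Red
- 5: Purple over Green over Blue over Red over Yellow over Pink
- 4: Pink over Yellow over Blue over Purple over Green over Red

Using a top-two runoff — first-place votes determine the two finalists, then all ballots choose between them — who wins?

Round 1 first-place votes: Green 3, Pink 8, Yellow 7, Purple 5, Blue 4, Red 4. Pink and Yellow advance.
Runoff: Pink is ranked above Yellow on 12 ballots, Yellow above Pink on 19.

Yellow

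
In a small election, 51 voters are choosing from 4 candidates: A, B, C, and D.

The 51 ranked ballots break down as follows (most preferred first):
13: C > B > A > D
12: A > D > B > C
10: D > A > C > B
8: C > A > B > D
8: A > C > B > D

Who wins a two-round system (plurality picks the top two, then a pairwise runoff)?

Round 1 first-place votes: A 20, B 0, C 21, D 10. C and A advance.
Runoff: C is ranked above A on 21 ballots, A above C on 30.

A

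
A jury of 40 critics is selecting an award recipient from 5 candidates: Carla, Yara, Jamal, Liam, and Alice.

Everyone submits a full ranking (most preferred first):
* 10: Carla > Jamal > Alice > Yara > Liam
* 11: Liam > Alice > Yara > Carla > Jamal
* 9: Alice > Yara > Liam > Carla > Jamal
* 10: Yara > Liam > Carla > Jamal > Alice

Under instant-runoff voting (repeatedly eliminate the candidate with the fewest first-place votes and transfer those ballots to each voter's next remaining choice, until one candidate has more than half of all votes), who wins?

Yara

Round 1: Carla 10, Yara 10, Jamal 0, Liam 11, Alice 9. Jamal eliminated.
Round 2: Carla 10, Yara 10, Liam 11, Alice 9. Alice eliminated.
Round 3: Carla 10, Yara 19, Liam 11. Carla eliminated.
Round 4: Yara 29, Liam 11. Yara has a majority (≥21).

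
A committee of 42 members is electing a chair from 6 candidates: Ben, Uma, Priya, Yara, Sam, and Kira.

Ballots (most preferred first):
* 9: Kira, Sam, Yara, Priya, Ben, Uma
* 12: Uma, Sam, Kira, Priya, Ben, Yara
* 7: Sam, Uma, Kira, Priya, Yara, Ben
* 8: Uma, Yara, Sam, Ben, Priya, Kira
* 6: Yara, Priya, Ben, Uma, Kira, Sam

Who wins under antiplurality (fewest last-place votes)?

Priya

Last-place votes: Ben 7, Uma 9, Priya 0, Yara 12, Sam 6, Kira 8.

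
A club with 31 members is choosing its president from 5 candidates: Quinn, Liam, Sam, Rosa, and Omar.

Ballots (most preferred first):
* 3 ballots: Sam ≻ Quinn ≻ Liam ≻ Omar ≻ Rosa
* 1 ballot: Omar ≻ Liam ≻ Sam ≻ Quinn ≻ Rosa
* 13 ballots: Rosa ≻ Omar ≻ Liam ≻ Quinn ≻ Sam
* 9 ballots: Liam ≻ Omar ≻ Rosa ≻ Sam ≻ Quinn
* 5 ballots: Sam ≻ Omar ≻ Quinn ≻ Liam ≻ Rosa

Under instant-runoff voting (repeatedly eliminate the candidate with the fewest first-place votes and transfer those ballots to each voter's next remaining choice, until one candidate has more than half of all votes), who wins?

Liam

Round 1: Quinn 0, Liam 9, Sam 8, Rosa 13, Omar 1. Quinn eliminated.
Round 2: Liam 9, Sam 8, Rosa 13, Omar 1. Omar eliminated.
Round 3: Liam 10, Sam 8, Rosa 13. Sam eliminated.
Round 4: Liam 18, Rosa 13. Liam has a majority (≥16).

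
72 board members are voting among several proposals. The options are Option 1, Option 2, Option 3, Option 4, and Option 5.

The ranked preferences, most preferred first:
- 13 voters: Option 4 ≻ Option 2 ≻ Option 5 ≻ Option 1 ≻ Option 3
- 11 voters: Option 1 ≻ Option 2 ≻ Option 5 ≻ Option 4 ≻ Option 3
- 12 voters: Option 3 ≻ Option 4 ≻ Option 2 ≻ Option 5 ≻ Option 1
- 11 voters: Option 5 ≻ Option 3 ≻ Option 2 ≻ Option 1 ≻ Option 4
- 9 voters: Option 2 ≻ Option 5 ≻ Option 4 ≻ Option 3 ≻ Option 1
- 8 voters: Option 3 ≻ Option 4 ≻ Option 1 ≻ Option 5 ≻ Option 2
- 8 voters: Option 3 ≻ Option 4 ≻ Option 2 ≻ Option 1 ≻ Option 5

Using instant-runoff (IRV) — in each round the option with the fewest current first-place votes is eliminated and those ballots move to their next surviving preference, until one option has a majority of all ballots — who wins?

Option 5

Round 1: Option 1 11, Option 2 9, Option 3 28, Option 4 13, Option 5 11. Option 2 eliminated.
Round 2: Option 1 11, Option 3 28, Option 4 13, Option 5 20. Option 1 eliminated.
Round 3: Option 3 28, Option 4 13, Option 5 31. Option 4 eliminated.
Round 4: Option 3 28, Option 5 44. Option 5 has a majority (≥37).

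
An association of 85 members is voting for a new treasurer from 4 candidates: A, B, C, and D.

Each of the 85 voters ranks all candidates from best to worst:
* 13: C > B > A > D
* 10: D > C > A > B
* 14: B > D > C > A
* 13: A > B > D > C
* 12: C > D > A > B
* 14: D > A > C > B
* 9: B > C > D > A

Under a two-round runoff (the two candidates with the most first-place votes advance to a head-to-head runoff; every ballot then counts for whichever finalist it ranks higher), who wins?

Round 1 first-place votes: A 13, B 23, C 25, D 24. C and D advance.
Runoff: C is ranked above D on 34 ballots, D above C on 51.

D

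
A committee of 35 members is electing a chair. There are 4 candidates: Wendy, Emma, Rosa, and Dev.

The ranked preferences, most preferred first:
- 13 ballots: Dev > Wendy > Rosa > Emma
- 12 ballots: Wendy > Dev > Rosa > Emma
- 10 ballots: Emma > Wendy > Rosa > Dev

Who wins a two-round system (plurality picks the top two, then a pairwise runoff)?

Round 1 first-place votes: Wendy 12, Emma 10, Rosa 0, Dev 13. Dev and Wendy advance.
Runoff: Dev is ranked above Wendy on 13 ballots, Wendy above Dev on 22.

Wendy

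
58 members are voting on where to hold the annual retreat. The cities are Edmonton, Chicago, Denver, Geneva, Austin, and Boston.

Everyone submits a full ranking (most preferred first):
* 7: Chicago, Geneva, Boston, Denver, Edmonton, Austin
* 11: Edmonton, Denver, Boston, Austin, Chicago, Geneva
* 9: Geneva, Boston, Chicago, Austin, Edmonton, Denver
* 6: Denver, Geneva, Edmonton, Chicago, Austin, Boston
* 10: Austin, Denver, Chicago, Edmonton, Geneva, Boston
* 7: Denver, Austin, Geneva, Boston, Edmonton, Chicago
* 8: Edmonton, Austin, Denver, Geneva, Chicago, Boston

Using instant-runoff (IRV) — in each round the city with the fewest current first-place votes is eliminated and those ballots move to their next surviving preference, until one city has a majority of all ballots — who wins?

Round 1: Edmonton 19, Chicago 7, Denver 13, Geneva 9, Austin 10, Boston 0. Boston eliminated.
Round 2: Edmonton 19, Chicago 7, Denver 13, Geneva 9, Austin 10. Chicago eliminated.
Round 3: Edmonton 19, Denver 13, Geneva 16, Austin 10. Austin eliminated.
Round 4: Edmonton 19, Denver 23, Geneva 16. Geneva eliminated.
Round 5: Edmonton 28, Denver 30. Denver has a majority (≥30).

Denver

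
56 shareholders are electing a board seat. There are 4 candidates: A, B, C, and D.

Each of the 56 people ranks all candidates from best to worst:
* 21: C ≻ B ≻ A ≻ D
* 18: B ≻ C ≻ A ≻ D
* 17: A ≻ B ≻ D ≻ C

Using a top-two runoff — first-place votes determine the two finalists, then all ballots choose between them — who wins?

Round 1 first-place votes: A 17, B 18, C 21, D 0. C and B advance.
Runoff: C is ranked above B on 21 ballots, B above C on 35.

B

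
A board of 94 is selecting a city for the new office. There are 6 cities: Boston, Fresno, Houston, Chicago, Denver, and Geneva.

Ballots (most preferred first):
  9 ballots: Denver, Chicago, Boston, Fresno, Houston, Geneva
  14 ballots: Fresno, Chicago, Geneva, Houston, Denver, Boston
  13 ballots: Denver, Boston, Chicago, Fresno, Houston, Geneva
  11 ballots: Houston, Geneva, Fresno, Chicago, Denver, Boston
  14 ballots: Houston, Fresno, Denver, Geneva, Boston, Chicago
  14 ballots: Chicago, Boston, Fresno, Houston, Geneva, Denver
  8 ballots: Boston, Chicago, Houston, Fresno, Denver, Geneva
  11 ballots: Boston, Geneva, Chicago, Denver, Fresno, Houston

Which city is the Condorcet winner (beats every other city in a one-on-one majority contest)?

Chicago

Chicago vs Boston: 48–46
Chicago vs Fresno: 55–39
Chicago vs Houston: 69–25
Chicago vs Denver: 58–36
Chicago vs Geneva: 58–36
Chicago beats every other city.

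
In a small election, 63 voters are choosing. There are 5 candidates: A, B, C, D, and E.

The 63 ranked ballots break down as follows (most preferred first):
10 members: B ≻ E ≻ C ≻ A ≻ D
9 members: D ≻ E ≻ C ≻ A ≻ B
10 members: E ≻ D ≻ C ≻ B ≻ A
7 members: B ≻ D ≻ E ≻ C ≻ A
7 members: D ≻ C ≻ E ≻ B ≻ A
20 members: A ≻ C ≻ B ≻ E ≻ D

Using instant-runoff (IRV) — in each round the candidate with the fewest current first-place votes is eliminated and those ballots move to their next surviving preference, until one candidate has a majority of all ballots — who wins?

D

Round 1: A 20, B 17, C 0, D 16, E 10. C eliminated.
Round 2: A 20, B 17, D 16, E 10. E eliminated.
Round 3: A 20, B 17, D 26. B eliminated.
Round 4: A 30, D 33. D has a majority (≥32).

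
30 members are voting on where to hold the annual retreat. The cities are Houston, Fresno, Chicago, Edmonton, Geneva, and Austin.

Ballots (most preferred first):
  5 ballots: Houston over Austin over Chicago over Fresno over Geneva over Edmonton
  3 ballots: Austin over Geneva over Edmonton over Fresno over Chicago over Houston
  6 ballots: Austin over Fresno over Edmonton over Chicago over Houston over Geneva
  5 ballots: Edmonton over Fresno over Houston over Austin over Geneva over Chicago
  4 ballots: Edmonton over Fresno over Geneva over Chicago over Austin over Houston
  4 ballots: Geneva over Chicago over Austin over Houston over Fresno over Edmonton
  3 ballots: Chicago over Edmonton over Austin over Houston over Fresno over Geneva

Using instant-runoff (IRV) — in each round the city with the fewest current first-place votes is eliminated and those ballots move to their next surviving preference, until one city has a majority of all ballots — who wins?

Round 1: Houston 5, Fresno 0, Chicago 3, Edmonton 9, Geneva 4, Austin 9. Fresno eliminated.
Round 2: Houston 5, Chicago 3, Edmonton 9, Geneva 4, Austin 9. Chicago eliminated.
Round 3: Houston 5, Edmonton 12, Geneva 4, Austin 9. Geneva eliminated.
Round 4: Houston 5, Edmonton 12, Austin 13. Houston eliminated.
Round 5: Edmonton 12, Austin 18. Austin has a majority (≥16).

Austin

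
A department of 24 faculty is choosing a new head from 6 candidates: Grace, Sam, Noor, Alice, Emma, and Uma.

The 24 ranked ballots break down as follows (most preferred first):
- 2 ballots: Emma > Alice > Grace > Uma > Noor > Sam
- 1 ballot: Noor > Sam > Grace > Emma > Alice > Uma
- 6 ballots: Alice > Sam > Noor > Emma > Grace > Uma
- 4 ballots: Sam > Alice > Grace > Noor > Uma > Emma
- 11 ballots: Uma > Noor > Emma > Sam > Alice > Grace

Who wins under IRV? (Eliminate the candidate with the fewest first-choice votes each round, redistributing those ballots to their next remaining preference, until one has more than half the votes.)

Round 1: Grace 0, Sam 4, Noor 1, Alice 6, Emma 2, Uma 11. Grace eliminated.
Round 2: Sam 4, Noor 1, Alice 6, Emma 2, Uma 11. Noor eliminated.
Round 3: Sam 5, Alice 6, Emma 2, Uma 11. Emma eliminated.
Round 4: Sam 5, Alice 8, Uma 11. Sam eliminated.
Round 5: Alice 13, Uma 11. Alice has a majority (≥13).

Alice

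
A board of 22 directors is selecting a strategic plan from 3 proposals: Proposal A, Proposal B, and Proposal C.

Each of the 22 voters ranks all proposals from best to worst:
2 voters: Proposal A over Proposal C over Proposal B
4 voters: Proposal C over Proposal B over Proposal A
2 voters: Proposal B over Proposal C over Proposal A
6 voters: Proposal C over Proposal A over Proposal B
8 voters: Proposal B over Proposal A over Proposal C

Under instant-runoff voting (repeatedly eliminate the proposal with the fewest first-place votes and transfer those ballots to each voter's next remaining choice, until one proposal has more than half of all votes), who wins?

Proposal C

Round 1: Proposal A 2, Proposal B 10, Proposal C 10. Proposal A eliminated.
Round 2: Proposal B 10, Proposal C 12. Proposal C has a majority (≥12).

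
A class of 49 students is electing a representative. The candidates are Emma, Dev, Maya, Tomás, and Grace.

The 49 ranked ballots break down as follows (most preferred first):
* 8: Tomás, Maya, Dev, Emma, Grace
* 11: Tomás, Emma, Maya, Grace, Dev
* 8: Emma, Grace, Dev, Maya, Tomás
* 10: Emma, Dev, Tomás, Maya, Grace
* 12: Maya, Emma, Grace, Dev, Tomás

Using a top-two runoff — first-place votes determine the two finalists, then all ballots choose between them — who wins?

Emma

Round 1 first-place votes: Emma 18, Dev 0, Maya 12, Tomás 19, Grace 0. Tomás and Emma advance.
Runoff: Tomás is ranked above Emma on 19 ballots, Emma above Tomás on 30.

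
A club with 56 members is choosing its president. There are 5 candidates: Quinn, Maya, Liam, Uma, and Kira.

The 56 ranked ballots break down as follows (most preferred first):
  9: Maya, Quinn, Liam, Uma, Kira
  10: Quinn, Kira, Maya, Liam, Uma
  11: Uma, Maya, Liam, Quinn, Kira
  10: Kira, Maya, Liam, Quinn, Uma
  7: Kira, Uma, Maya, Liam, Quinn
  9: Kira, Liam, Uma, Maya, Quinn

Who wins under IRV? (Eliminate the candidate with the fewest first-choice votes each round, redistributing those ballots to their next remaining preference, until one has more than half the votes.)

Round 1: Quinn 10, Maya 9, Liam 0, Uma 11, Kira 26. Liam eliminated.
Round 2: Quinn 10, Maya 9, Uma 11, Kira 26. Maya eliminated.
Round 3: Quinn 19, Uma 11, Kira 26. Uma eliminated.
Round 4: Quinn 30, Kira 26. Quinn has a majority (≥29).

Quinn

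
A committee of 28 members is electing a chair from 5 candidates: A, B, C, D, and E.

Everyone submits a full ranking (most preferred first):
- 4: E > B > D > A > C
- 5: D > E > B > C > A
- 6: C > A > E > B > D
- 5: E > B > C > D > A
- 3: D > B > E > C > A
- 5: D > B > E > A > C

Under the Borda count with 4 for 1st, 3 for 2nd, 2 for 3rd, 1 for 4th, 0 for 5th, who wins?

E

A: 4×1 + 5×0 + 6×3 + 5×0 + 3×0 + 5×1 = 27
B: 4×3 + 5×2 + 6×1 + 5×3 + 3×3 + 5×3 = 67
C: 4×0 + 5×1 + 6×4 + 5×2 + 3×1 + 5×0 = 42
D: 4×2 + 5×4 + 6×0 + 5×1 + 3×4 + 5×4 = 65
E: 4×4 + 5×3 + 6×2 + 5×4 + 3×2 + 5×2 = 79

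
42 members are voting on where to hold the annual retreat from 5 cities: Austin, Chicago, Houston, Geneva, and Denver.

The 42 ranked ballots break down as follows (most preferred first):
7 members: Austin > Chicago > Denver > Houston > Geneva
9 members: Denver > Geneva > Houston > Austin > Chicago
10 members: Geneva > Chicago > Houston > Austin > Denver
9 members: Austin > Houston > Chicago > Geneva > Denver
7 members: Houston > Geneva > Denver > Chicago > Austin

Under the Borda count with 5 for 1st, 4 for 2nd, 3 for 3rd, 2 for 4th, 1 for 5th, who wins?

Houston

Austin: 7×5 + 9×2 + 10×2 + 9×5 + 7×1 = 125
Chicago: 7×4 + 9×1 + 10×4 + 9×3 + 7×2 = 118
Houston: 7×2 + 9×3 + 10×3 + 9×4 + 7×5 = 142
Geneva: 7×1 + 9×4 + 10×5 + 9×2 + 7×4 = 139
Denver: 7×3 + 9×5 + 10×1 + 9×1 + 7×3 = 106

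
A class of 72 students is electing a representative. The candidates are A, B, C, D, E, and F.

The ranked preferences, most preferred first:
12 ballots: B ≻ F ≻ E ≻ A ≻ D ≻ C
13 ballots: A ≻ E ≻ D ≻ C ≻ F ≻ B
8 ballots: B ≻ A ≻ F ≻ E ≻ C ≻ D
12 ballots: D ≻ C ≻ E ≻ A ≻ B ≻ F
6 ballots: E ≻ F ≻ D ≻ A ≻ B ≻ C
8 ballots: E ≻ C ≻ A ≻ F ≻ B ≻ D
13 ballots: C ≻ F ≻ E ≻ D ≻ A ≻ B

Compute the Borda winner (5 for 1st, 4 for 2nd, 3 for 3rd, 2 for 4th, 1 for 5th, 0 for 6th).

A: 12×2 + 13×5 + 8×4 + 12×2 + 6×2 + 8×3 + 13×1 = 194
B: 12×5 + 13×0 + 8×5 + 12×1 + 6×1 + 8×1 + 13×0 = 126
C: 12×0 + 13×2 + 8×1 + 12×4 + 6×0 + 8×4 + 13×5 = 179
D: 12×1 + 13×3 + 8×0 + 12×5 + 6×3 + 8×0 + 13×2 = 155
E: 12×3 + 13×4 + 8×2 + 12×3 + 6×5 + 8×5 + 13×3 = 249
F: 12×4 + 13×1 + 8×3 + 12×0 + 6×4 + 8×2 + 13×4 = 177

E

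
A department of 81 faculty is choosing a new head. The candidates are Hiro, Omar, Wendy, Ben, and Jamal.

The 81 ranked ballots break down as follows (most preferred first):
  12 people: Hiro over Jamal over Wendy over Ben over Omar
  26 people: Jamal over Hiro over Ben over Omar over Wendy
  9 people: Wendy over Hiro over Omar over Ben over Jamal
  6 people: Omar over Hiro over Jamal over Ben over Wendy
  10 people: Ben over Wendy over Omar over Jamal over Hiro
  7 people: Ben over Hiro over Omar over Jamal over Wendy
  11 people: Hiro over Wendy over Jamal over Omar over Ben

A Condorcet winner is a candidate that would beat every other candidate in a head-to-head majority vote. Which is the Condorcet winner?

Hiro

Hiro vs Omar: 65–16
Hiro vs Wendy: 62–19
Hiro vs Ben: 64–17
Hiro vs Jamal: 45–36
Hiro beats every other candidate.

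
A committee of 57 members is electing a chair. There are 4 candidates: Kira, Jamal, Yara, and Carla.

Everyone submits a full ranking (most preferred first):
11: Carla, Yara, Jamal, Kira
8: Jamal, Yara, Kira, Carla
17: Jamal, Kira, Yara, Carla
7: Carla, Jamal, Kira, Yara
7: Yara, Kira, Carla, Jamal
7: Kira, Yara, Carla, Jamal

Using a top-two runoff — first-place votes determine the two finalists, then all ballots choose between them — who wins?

Carla

Round 1 first-place votes: Kira 7, Jamal 25, Yara 7, Carla 18. Jamal and Carla advance.
Runoff: Jamal is ranked above Carla on 25 ballots, Carla above Jamal on 32.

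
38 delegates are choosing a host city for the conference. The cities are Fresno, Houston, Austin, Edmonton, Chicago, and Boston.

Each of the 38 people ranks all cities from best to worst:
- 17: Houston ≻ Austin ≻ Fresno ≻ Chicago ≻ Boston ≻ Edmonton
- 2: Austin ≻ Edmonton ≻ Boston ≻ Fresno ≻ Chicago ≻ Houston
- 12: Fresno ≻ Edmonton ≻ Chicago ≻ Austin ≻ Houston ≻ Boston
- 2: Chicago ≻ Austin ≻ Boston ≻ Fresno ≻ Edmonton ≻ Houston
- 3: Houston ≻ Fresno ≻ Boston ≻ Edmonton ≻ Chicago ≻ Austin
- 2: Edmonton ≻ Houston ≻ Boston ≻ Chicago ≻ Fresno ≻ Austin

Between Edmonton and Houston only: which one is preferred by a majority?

Edmonton is ranked above Houston on 18 ballots; Houston above Edmonton on 20.

Houston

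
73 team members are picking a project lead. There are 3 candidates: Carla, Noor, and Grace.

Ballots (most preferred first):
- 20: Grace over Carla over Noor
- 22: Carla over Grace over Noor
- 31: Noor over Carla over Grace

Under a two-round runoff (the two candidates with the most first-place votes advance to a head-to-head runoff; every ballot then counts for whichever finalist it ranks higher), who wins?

Round 1 first-place votes: Carla 22, Noor 31, Grace 20. Noor and Carla advance.
Runoff: Noor is ranked above Carla on 31 ballots, Carla above Noor on 42.

Carla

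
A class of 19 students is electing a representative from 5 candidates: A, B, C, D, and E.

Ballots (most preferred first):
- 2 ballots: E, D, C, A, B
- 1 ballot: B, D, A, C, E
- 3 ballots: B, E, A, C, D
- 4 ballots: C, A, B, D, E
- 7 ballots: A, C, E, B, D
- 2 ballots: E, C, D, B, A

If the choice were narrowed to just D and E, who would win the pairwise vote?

E

D is ranked above E on 5 ballots; E above D on 14.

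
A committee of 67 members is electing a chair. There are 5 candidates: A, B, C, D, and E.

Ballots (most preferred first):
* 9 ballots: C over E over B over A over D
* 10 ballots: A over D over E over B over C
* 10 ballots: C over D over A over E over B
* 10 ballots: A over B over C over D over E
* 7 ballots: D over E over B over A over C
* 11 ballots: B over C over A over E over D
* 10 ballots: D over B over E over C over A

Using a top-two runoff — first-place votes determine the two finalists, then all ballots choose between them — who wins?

C

Round 1 first-place votes: A 20, B 11, C 19, D 17, E 0. A and C advance.
Runoff: A is ranked above C on 27 ballots, C above A on 40.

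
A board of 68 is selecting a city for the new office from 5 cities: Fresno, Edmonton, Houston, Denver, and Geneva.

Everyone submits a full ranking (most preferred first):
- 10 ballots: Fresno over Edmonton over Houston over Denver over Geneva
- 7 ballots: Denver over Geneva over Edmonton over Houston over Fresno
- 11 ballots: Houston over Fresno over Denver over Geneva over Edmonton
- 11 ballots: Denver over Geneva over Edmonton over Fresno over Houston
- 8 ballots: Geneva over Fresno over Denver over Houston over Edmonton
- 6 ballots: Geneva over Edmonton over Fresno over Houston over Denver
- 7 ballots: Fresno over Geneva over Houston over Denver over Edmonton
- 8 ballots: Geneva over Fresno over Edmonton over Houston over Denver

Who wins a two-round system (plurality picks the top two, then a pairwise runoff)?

Denver

Round 1 first-place votes: Fresno 17, Edmonton 0, Houston 11, Denver 18, Geneva 22. Geneva and Denver advance.
Runoff: Geneva is ranked above Denver on 29 ballots, Denver above Geneva on 39.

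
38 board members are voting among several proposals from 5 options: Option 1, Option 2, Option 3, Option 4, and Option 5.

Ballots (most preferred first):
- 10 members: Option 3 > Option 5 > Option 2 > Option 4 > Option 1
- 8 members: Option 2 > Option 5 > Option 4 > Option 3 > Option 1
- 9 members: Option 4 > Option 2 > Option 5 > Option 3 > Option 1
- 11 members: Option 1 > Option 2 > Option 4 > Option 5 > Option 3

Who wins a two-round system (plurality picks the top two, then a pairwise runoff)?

Option 3

Round 1 first-place votes: Option 1 11, Option 2 8, Option 3 10, Option 4 9, Option 5 0. Option 1 and Option 3 advance.
Runoff: Option 1 is ranked above Option 3 on 11 ballots, Option 3 above Option 1 on 27.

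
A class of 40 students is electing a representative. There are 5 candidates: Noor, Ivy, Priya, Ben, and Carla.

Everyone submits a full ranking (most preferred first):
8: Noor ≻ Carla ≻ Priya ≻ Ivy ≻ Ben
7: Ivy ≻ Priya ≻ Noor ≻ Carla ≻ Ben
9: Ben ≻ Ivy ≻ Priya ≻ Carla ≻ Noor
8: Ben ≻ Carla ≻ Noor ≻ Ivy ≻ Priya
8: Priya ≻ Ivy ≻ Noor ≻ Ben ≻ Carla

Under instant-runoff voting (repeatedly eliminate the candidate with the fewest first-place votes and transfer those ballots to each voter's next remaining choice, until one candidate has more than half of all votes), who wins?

Priya

Round 1: Noor 8, Ivy 7, Priya 8, Ben 17, Carla 0. Carla eliminated.
Round 2: Noor 8, Ivy 7, Priya 8, Ben 17. Ivy eliminated.
Round 3: Noor 8, Priya 15, Ben 17. Noor eliminated.
Round 4: Priya 23, Ben 17. Priya has a majority (≥21).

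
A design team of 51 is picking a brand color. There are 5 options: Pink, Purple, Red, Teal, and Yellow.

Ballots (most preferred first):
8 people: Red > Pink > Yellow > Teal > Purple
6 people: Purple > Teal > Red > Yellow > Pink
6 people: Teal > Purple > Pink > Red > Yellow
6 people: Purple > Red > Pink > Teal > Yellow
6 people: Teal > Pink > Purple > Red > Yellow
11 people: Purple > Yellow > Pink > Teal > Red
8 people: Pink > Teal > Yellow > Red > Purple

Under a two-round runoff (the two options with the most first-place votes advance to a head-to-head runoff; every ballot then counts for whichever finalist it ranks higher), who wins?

Teal

Round 1 first-place votes: Pink 8, Purple 23, Red 8, Teal 12, Yellow 0. Purple and Teal advance.
Runoff: Purple is ranked above Teal on 23 ballots, Teal above Purple on 28.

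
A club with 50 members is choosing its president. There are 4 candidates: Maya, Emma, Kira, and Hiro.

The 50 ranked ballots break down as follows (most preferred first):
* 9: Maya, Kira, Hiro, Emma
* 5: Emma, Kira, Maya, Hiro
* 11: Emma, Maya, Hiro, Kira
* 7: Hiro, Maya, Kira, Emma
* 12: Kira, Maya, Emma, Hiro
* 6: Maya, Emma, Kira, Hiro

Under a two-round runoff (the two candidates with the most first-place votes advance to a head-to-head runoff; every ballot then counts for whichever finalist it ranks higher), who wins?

Round 1 first-place votes: Maya 15, Emma 16, Kira 12, Hiro 7. Emma and Maya advance.
Runoff: Emma is ranked above Maya on 16 ballots, Maya above Emma on 34.

Maya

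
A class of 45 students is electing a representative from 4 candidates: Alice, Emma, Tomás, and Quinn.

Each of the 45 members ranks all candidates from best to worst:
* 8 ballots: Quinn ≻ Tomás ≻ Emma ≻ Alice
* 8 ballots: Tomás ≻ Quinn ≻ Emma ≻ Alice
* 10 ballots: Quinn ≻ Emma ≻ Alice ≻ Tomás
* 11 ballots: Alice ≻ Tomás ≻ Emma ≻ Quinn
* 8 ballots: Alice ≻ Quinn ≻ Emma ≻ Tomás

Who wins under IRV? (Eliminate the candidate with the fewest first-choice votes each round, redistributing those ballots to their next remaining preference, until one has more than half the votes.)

Round 1: Alice 19, Emma 0, Tomás 8, Quinn 18. Emma eliminated.
Round 2: Alice 19, Tomás 8, Quinn 18. Tomás eliminated.
Round 3: Alice 19, Quinn 26. Quinn has a majority (≥23).

Quinn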